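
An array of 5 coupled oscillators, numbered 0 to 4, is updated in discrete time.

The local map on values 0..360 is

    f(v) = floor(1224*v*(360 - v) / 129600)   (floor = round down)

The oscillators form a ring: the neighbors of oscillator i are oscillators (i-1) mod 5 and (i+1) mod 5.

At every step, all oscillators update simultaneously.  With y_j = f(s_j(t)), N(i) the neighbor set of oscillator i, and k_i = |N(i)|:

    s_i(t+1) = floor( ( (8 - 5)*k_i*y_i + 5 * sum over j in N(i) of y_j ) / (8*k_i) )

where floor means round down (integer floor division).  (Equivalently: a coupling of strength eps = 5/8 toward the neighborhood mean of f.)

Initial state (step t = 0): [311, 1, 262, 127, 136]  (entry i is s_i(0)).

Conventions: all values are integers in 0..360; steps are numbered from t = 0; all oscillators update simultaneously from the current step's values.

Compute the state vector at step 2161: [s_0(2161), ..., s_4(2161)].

Answer: [163, 163, 163, 163, 163]
Key observation: The state at step 10, [303, 303, 303, 303, 303], reappears at step 12: the system is in a cycle of period 2 from step 10 on.  Therefore the state at step 2161 equals the state at step 10 + ((2161 - 10) mod 2) = 11, which is [163, 163, 163, 163, 163].

Derivation:
t=0: [311, 1, 262, 127, 136]
t=1: [144, 121, 178, 269, 239]
t=2: [280, 289, 271, 267, 266]
t=3: [213, 209, 218, 232, 227]
t=4: [292, 295, 290, 285, 286]
t=5: [188, 186, 191, 197, 195]
t=6: [304, 304, 304, 303, 303]
t=7: [160, 160, 160, 162, 162]
t=8: [302, 302, 302, 302, 302]
t=9: [165, 165, 165, 165, 165]
t=10: [303, 303, 303, 303, 303]
t=11: [163, 163, 163, 163, 163]
t=12: [303, 303, 303, 303, 303]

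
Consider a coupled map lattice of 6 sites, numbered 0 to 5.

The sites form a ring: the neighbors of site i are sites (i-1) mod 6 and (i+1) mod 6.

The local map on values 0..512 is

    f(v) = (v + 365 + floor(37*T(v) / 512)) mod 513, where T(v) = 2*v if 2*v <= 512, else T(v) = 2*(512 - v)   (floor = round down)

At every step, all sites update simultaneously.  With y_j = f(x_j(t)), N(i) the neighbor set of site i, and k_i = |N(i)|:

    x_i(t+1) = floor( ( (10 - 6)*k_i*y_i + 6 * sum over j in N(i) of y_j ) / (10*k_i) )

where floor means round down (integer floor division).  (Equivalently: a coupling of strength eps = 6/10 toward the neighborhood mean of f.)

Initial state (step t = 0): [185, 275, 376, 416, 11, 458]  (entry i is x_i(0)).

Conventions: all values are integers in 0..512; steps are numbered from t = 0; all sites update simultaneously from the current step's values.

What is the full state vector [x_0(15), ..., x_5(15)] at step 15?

Answer: [305, 305, 306, 305, 305, 305]

Derivation:
t=0: [185, 275, 376, 416, 11, 458]
t=1: [168, 157, 231, 299, 330, 258]
t=2: [70, 60, 110, 169, 181, 134]
t=3: [309, 453, 339, 182, 38, 153]
t=4: [178, 247, 198, 211, 189, 190]
t=5: [82, 93, 99, 81, 75, 64]
t=6: [455, 469, 469, 461, 448, 447]
t=7: [316, 323, 324, 318, 312, 310]
t=8: [196, 200, 201, 197, 193, 192]
t=9: [75, 79, 79, 77, 73, 72]
t=10: [450, 453, 454, 452, 449, 448]
t=11: [310, 312, 313, 312, 310, 309]
t=12: [191, 192, 192, 192, 191, 190]
t=13: [70, 70, 71, 70, 70, 69]
t=14: [444, 445, 445, 445, 444, 444]
t=15: [305, 305, 306, 305, 305, 305]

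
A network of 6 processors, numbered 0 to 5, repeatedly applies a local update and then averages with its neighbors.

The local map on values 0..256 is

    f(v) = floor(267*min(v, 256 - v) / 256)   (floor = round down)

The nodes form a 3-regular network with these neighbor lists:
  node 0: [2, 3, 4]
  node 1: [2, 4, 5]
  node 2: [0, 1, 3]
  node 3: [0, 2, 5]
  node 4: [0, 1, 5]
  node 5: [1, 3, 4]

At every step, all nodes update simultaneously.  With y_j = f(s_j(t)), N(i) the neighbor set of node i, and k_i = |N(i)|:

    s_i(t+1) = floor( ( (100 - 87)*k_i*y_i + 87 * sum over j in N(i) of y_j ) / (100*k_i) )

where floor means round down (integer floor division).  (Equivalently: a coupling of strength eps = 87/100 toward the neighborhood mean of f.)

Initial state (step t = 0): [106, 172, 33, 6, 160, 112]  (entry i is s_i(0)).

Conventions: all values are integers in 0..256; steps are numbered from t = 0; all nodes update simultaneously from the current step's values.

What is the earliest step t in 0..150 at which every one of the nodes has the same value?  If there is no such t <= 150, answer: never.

Answer: 8
Key observation: Synchronization is absorbing here: once all nodes are equal they stay equal, and step 8 is the first all-equal step.

Derivation:
t=0: [106, 172, 33, 6, 160, 112]  (not all equal)
t=1: [54, 83, 63, 76, 103, 71]  (not all equal)
t=2: [80, 82, 72, 66, 76, 88]  (not all equal)
t=3: [75, 82, 78, 81, 85, 79]  (not all equal)
t=4: [83, 83, 82, 80, 82, 85]  (not all equal)
t=5: [84, 86, 85, 85, 86, 85]  (not all equal)
t=6: [88, 88, 88, 87, 88, 88]  (not all equal)
t=7: [90, 91, 90, 90, 91, 90]  (not all equal)
t=8: [93, 93, 93, 93, 93, 93]  (all equal)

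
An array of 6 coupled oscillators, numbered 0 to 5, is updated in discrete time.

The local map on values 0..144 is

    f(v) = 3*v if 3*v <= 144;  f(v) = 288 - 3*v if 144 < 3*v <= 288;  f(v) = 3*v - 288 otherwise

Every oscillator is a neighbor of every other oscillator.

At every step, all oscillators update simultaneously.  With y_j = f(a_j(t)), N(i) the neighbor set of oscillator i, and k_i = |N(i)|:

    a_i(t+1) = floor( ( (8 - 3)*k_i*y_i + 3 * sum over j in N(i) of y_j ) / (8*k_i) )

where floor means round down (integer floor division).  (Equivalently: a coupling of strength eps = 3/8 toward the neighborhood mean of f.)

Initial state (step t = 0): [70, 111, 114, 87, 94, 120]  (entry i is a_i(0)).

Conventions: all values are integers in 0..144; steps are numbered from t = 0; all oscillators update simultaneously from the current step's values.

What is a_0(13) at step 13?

Simulating step by step:
t=0: [70, 111, 114, 87, 94, 120]
t=1: [64, 45, 50, 36, 24, 60]
t=2: [102, 123, 125, 108, 88, 108]
t=3: [31, 65, 69, 40, 34, 40]
t=4: [96, 96, 90, 111, 101, 111]
t=5: [9, 9, 19, 33, 17, 33]
t=6: [41, 41, 58, 81, 55, 81]
t=7: [110, 110, 105, 67, 110, 67]
t=8: [47, 47, 39, 72, 47, 72]
t=9: [128, 128, 115, 90, 128, 90]
t=10: [81, 81, 59, 38, 81, 38]
t=11: [60, 60, 96, 98, 60, 98]
t=12: [84, 84, 25, 28, 84, 28]
t=13: [46, 46, 67, 72, 46, 72]

Answer: a_0(13) = 46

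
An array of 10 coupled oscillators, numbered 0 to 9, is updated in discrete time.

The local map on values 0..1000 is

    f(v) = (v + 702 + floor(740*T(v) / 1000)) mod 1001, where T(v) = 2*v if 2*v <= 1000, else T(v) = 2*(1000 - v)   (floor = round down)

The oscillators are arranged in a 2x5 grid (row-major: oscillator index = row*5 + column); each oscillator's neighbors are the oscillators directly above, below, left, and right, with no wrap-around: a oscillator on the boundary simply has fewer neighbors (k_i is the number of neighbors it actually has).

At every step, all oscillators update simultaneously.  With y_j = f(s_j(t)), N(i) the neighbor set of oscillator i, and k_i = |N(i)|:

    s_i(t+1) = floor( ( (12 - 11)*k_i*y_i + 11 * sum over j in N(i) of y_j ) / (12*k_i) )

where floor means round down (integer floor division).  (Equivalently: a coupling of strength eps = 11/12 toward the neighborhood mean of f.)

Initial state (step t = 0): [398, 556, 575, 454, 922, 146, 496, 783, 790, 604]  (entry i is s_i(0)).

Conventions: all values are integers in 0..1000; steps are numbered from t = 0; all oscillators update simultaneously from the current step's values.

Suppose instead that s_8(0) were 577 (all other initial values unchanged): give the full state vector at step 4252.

Answer: [798, 798, 797, 797, 797, 798, 797, 797, 797, 797]
Key observation: The state at step 7, [797, 797, 797, 798, 798, 797, 797, 798, 798, 798], reappears at step 9: the system is in a cycle of period 2 from step 7 on.  Therefore the state at step 4252 equals the state at step 7 + ((4252 - 7) mod 2) = 8, which is [798, 798, 797, 797, 797, 798, 797, 797, 797, 797].

Derivation:
t=0: [398, 556, 575, 454, 922, 146, 496, 783, 577, 604]
t=1: [505, 847, 853, 847, 848, 747, 622, 904, 845, 826]
t=2: [809, 856, 765, 773, 778, 902, 789, 804, 768, 774]
t=3: [761, 799, 793, 810, 808, 792, 773, 807, 804, 809]
t=4: [799, 807, 794, 795, 792, 811, 797, 800, 792, 793]
t=5: [792, 797, 796, 799, 799, 796, 794, 798, 798, 800]
t=6: [798, 798, 797, 797, 797, 799, 797, 797, 797, 797]
t=7: [797, 797, 797, 798, 798, 797, 797, 798, 798, 798]
t=8: [798, 798, 797, 797, 797, 798, 797, 797, 797, 797]
t=9: [797, 797, 797, 798, 798, 797, 797, 798, 798, 798]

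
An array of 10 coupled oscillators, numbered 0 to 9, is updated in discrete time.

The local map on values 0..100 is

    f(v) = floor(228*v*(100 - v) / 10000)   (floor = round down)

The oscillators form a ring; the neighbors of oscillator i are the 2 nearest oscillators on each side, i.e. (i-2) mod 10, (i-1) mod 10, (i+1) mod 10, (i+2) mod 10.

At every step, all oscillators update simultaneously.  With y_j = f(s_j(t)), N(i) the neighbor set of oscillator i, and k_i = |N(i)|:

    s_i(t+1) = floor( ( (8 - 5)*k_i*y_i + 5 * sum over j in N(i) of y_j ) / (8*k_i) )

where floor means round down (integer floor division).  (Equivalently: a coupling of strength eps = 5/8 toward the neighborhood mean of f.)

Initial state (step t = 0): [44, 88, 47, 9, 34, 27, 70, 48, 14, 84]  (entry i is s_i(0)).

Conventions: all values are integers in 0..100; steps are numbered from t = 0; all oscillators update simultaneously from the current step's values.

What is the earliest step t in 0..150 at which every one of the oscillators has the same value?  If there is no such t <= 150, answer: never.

Simulating step by step:
t=0: [44, 88, 47, 9, 34, 27, 70, 48, 14, 84]  (not all equal)
t=1: [42, 34, 44, 34, 44, 43, 45, 44, 39, 36]  (not all equal)
t=2: [53, 52, 54, 53, 55, 54, 55, 54, 54, 53]  (not all equal)
t=3: [56, 56, 56, 56, 56, 56, 56, 56, 56, 56]  (all equal)

Answer: 3
Key observation: Synchronization is absorbing here: once all oscillators are equal they stay equal, and step 3 is the first all-equal step.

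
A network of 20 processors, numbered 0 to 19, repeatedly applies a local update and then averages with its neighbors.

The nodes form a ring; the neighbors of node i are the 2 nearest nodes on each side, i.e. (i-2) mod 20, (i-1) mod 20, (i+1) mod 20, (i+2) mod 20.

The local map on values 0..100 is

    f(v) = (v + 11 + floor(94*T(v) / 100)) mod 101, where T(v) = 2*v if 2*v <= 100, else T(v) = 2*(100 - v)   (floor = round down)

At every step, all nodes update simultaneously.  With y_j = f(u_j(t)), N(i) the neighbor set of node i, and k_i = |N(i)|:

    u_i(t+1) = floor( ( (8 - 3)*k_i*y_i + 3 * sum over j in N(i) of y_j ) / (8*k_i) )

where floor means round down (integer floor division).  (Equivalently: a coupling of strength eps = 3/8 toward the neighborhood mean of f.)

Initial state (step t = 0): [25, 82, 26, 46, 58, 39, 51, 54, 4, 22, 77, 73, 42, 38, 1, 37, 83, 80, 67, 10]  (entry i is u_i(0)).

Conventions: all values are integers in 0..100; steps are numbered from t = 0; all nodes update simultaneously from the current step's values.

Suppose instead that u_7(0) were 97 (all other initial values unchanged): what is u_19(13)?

Answer: u_19(13) = 47
Key observation: This trace re-runs the system from the modified initial state.

Derivation:
t=0: [25, 82, 26, 46, 58, 39, 51, 97, 4, 22, 77, 73, 42, 38, 1, 37, 83, 80, 67, 10]
t=1: [69, 38, 71, 42, 47, 28, 42, 23, 29, 55, 33, 34, 27, 20, 16, 17, 23, 27, 40, 40]
t=2: [32, 23, 34, 36, 45, 73, 47, 72, 73, 47, 25, 24, 67, 62, 63, 64, 69, 72, 36, 31]
t=3: [19, 59, 16, 22, 33, 32, 41, 35, 40, 49, 70, 69, 47, 45, 41, 40, 35, 39, 24, 74]
t=4: [60, 50, 53, 56, 18, 12, 21, 16, 27, 42, 37, 39, 41, 37, 28, 24, 20, 27, 62, 39]
t=5: [44, 49, 51, 49, 58, 50, 68, 57, 71, 35, 25, 22, 31, 30, 74, 74, 70, 74, 47, 35]
t=6: [37, 45, 50, 51, 47, 50, 40, 42, 38, 28, 72, 73, 89, 82, 44, 38, 35, 31, 38, 21]
t=7: [27, 42, 48, 51, 45, 48, 29, 36, 28, 67, 36, 36, 23, 25, 29, 27, 22, 73, 30, 60]
t=8: [75, 40, 49, 48, 47, 48, 76, 33, 71, 36, 28, 28, 67, 77, 88, 81, 75, 49, 83, 51]
t=9: [34, 32, 45, 45, 44, 42, 31, 15, 35, 28, 73, 73, 46, 35, 24, 28, 31, 44, 30, 45]
t=10: [20, 12, 32, 34, 42, 40, 74, 55, 32, 69, 37, 37, 40, 29, 72, 78, 91, 53, 77, 37]
t=11: [51, 36, 15, 13, 24, 26, 29, 39, 13, 30, 17, 26, 30, 68, 36, 36, 24, 40, 33, 28]
t=12: [48, 31, 51, 51, 76, 76, 80, 44, 55, 80, 67, 80, 78, 43, 29, 22, 55, 33, 26, 65]
t=13: [56, 80, 54, 53, 34, 33, 30, 35, 42, 31, 36, 28, 36, 41, 76, 63, 54, 26, 66, 47]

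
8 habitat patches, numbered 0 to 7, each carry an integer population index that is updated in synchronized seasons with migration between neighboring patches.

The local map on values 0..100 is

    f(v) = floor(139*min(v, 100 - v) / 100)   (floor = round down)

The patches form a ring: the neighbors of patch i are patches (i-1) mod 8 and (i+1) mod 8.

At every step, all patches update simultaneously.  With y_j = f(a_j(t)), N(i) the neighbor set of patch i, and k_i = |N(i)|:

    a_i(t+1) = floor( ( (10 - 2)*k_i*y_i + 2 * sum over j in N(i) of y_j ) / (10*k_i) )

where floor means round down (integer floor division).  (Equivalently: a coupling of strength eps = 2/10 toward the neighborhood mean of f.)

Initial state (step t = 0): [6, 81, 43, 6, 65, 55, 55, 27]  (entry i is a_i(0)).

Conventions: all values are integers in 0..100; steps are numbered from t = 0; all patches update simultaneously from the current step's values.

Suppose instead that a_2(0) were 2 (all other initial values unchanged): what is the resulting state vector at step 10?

Answer: [52, 60, 60, 65, 56, 52, 52, 51]
Key observation: This trace re-runs the system from the modified initial state.

Derivation:
t=0: [6, 81, 2, 6, 65, 55, 55, 27]
t=1: [12, 21, 5, 11, 45, 60, 59, 36]
t=2: [20, 25, 9, 18, 56, 55, 55, 47]
t=3: [31, 31, 15, 27, 57, 61, 62, 60]
t=4: [44, 40, 24, 37, 56, 54, 52, 53]
t=5: [60, 53, 37, 50, 60, 63, 65, 64]
t=6: [55, 62, 54, 65, 56, 51, 48, 50]
t=7: [61, 54, 60, 50, 60, 67, 66, 68]
t=8: [53, 61, 57, 66, 55, 46, 46, 45]
t=9: [63, 55, 57, 49, 60, 62, 62, 62]
t=10: [52, 60, 60, 65, 56, 52, 52, 51]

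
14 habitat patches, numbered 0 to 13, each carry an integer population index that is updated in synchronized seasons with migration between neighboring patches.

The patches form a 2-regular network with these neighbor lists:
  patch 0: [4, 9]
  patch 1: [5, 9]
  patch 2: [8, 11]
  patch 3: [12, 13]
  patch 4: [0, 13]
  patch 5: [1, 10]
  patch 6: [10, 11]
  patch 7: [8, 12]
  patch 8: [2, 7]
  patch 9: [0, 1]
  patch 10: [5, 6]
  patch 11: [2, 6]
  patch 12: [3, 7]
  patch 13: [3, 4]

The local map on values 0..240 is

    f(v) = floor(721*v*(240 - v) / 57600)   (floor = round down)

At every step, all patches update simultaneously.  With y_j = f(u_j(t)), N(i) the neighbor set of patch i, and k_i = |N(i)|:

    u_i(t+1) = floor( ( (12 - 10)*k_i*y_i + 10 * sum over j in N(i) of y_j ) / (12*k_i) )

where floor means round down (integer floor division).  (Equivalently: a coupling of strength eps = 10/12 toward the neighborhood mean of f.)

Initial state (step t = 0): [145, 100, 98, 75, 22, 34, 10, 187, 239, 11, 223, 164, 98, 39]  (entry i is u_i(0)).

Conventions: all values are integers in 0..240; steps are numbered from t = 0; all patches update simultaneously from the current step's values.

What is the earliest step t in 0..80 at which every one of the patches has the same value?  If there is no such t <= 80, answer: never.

Answer: never
Key observation: The state at step 15 reappears at step 17 — the system is in a cycle of period 2 from step 15 on.  No step 0..17 is synchronized, and the cycle repeats forever, so no step up to 80 (or ever) has all patches equal.

Derivation:
t=0: [145, 100, 98, 75, 22, 34, 10, 187, 239, 11, 223, 164, 98, 39]  (not all equal)
t=1: [66, 78, 94, 139, 122, 107, 89, 94, 124, 149, 55, 110, 144, 105]  (not all equal)
t=2: [169, 170, 177, 175, 163, 148, 155, 175, 172, 153, 165, 170, 173, 177]  (not all equal)
t=3: [159, 164, 145, 142, 146, 154, 153, 144, 141, 151, 164, 150, 142, 147]  (not all equal)
t=4: [168, 164, 171, 172, 166, 157, 162, 173, 172, 160, 163, 168, 173, 172]  (not all equal)
t=5: [155, 160, 148, 145, 149, 157, 154, 145, 146, 154, 159, 152, 145, 148]  (not all equal)
t=6: [166, 163, 169, 171, 167, 160, 164, 171, 171, 162, 163, 167, 172, 170]  (not all equal)
t=7: [154, 158, 149, 147, 150, 157, 154, 146, 148, 155, 157, 152, 146, 149]  (not all equal)
t=8: [165, 163, 168, 170, 167, 162, 165, 170, 170, 163, 163, 167, 171, 169]  (not all equal)
t=9: [154, 157, 150, 148, 152, 157, 154, 147, 149, 155, 156, 152, 147, 150]  (not all equal)
t=10: [165, 163, 168, 169, 166, 163, 165, 170, 169, 164, 164, 166, 170, 168]  (not all equal)
t=11: [154, 156, 151, 149, 152, 156, 154, 148, 149, 155, 155, 152, 148, 151]  (not all equal)
t=12: [165, 164, 168, 169, 166, 164, 165, 169, 169, 164, 164, 166, 169, 168]  (not all equal)
t=13: [154, 156, 151, 150, 152, 156, 154, 150, 150, 155, 155, 152, 150, 151]  (not all equal)
t=14: [165, 164, 167, 168, 166, 164, 165, 168, 168, 164, 164, 166, 168, 167]  (not all equal)
t=15: [154, 156, 152, 151, 153, 156, 154, 151, 151, 155, 155, 153, 151, 152]  (not all equal)
t=16: [165, 164, 167, 167, 166, 164, 165, 168, 167, 164, 164, 166, 168, 167]  (not all equal)
t=17: [154, 156, 152, 151, 153, 156, 154, 151, 151, 155, 155, 153, 151, 152]  (not all equal)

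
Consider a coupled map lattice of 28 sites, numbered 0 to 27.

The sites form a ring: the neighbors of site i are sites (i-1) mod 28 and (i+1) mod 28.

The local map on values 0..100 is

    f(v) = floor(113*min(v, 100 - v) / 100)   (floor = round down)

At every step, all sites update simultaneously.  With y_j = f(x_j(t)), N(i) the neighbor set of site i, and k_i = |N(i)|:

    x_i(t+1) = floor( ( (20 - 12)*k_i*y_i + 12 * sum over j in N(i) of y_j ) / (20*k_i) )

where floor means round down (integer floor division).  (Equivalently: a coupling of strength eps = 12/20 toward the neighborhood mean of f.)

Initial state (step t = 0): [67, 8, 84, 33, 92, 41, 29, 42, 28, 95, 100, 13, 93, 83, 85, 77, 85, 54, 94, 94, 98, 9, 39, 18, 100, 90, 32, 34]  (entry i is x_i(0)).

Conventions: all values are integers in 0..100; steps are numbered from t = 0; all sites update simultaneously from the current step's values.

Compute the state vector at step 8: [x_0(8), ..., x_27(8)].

Answer: [49, 49, 49, 51, 53, 53, 53, 51, 44, 33, 24, 20, 21, 25, 31, 36, 37, 35, 31, 27, 25, 26, 29, 32, 35, 40, 44, 48]

Derivation:
t=0: [67, 8, 84, 33, 92, 41, 29, 42, 28, 95, 100, 13, 93, 83, 85, 77, 85, 54, 94, 94, 98, 9, 39, 18, 100, 90, 32, 34]
t=1: [28, 20, 21, 22, 28, 30, 40, 37, 28, 11, 5, 7, 12, 14, 19, 19, 29, 27, 19, 4, 5, 17, 26, 21, 9, 15, 29, 37]
t=2: [31, 25, 23, 25, 29, 36, 40, 39, 28, 15, 7, 8, 11, 16, 19, 24, 28, 27, 18, 9, 8, 17, 24, 20, 15, 19, 29, 35]
t=3: [34, 29, 26, 28, 33, 39, 43, 40, 30, 17, 10, 9, 12, 17, 21, 26, 29, 27, 20, 12, 12, 18, 23, 21, 19, 22, 30, 35]
t=4: [36, 32, 30, 32, 37, 43, 45, 42, 32, 20, 13, 11, 13, 18, 23, 28, 30, 28, 21, 15, 15, 19, 22, 23, 22, 25, 32, 36]
t=5: [38, 36, 34, 36, 41, 46, 48, 44, 35, 23, 15, 13, 15, 19, 25, 29, 31, 29, 23, 18, 17, 20, 23, 24, 25, 29, 34, 38]
t=6: [41, 40, 39, 41, 45, 50, 51, 47, 37, 26, 18, 15, 16, 21, 27, 31, 33, 30, 25, 21, 20, 22, 24, 26, 28, 32, 37, 40]
t=7: [45, 45, 44, 46, 50, 53, 54, 50, 41, 29, 21, 17, 18, 23, 29, 34, 35, 32, 28, 24, 22, 24, 26, 29, 31, 36, 40, 44]
t=8: [49, 49, 49, 51, 53, 53, 53, 51, 44, 33, 24, 20, 21, 25, 31, 36, 37, 35, 31, 27, 25, 26, 29, 32, 35, 40, 44, 48]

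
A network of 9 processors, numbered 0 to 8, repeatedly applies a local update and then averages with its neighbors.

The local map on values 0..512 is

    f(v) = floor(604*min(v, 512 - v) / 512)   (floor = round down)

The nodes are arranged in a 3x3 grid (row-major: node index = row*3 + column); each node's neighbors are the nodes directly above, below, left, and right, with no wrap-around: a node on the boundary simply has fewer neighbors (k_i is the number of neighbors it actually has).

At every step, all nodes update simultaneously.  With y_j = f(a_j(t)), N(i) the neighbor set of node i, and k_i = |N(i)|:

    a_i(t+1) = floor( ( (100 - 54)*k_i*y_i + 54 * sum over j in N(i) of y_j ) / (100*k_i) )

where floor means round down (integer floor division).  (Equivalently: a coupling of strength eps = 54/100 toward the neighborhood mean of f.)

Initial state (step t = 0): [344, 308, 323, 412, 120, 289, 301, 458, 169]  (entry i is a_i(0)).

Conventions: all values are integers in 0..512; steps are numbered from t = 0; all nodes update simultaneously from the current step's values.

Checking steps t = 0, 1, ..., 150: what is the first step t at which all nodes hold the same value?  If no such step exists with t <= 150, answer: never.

Simulating step by step:
t=0: [344, 308, 323, 412, 120, 289, 301, 458, 169]  (not all equal)
t=1: [187, 211, 237, 159, 157, 222, 162, 134, 179]  (not all equal)
t=2: [218, 237, 265, 193, 200, 241, 181, 178, 210]  (not all equal)
t=3: [254, 269, 285, 231, 242, 269, 215, 221, 246]  (not all equal)
t=4: [288, 284, 277, 275, 280, 283, 260, 268, 280]  (not all equal)
t=5: [269, 269, 272, 278, 274, 272, 289, 283, 275]  (not all equal)
t=6: [283, 284, 283, 276, 279, 281, 268, 272, 277]  (not all equal)
t=7: [271, 269, 270, 277, 274, 272, 283, 281, 277]  (not all equal)
t=8: [282, 284, 284, 277, 279, 281, 272, 273, 277]  (not all equal)
t=9: [271, 269, 269, 276, 274, 272, 280, 279, 276]  (not all equal)
t=10: [282, 284, 285, 278, 280, 282, 274, 275, 278]  (not all equal)
t=11: [271, 269, 268, 275, 273, 271, 278, 277, 275]  (not all equal)
t=12: [283, 284, 285, 279, 281, 283, 277, 277, 279]  (not all equal)
t=13: [270, 268, 268, 273, 272, 270, 276, 275, 273]  (not all equal)
t=14: [284, 285, 286, 281, 283, 284, 279, 279, 281]  (not all equal)
t=15: [268, 267, 266, 271, 270, 268, 273, 272, 271]  (not all equal)
t=16: [286, 288, 288, 284, 285, 286, 282, 283, 284]  (not all equal)
t=17: [266, 264, 264, 268, 267, 266, 269, 269, 268]  (not all equal)
t=18: [289, 291, 291, 287, 288, 289, 286, 286, 287]  (not all equal)
t=19: [262, 261, 260, 264, 263, 263, 265, 265, 264]  (not all equal)
t=20: [294, 295, 295, 292, 293, 293, 291, 291, 292]  (not all equal)
t=21: [257, 255, 255, 258, 258, 257, 259, 259, 259]  (not all equal)
t=22: [299, 299, 300, 299, 299, 299, 298, 298, 298]  (not all equal)
t=23: [251, 250, 250, 251, 251, 251, 251, 251, 251]  (not all equal)
t=24: [295, 294, 294, 296, 295, 295, 296, 296, 296]  (not all equal)
t=25: [255, 256, 256, 254, 255, 255, 254, 254, 254]  (not all equal)
t=26: [300, 301, 301, 299, 300, 300, 299, 299, 299]  (not all equal)
t=27: [249, 248, 248, 250, 250, 249, 251, 250, 250]  (not all equal)
t=28: [293, 292, 292, 294, 293, 293, 294, 294, 293]  (not all equal)
t=29: [258, 258, 258, 257, 257, 258, 257, 257, 257]  (not all equal)
t=30: [299, 299, 299, 299, 299, 299, 300, 300, 299]  (not all equal)
t=31: [251, 251, 251, 250, 250, 251, 250, 250, 250]  (not all equal)
t=32: [295, 295, 296, 294, 294, 295, 294, 294, 294]  (not all equal)
t=33: [255, 255, 254, 256, 256, 255, 257, 257, 256]  (not all equal)
t=34: [300, 300, 299, 301, 301, 300, 300, 300, 300]  (not all equal)
t=35: [249, 249, 250, 248, 248, 249, 249, 249, 250]  (not all equal)
t=36: [292, 293, 293, 292, 292, 293, 292, 293, 293]  (not all equal)
t=37: [258, 258, 258, 259, 258, 258, 258, 258, 258]  (not all equal)
t=38: [298, 299, 299, 298, 298, 299, 298, 299, 299]  (not all equal)
t=39: [251, 251, 251, 252, 251, 251, 251, 251, 251]  (not all equal)
t=40: [296, 296, 296, 296, 296, 296, 296, 296, 296]  (all equal)

Answer: 40
Key observation: Synchronization is absorbing here: once all nodes are equal they stay equal, and step 40 is the first all-equal step.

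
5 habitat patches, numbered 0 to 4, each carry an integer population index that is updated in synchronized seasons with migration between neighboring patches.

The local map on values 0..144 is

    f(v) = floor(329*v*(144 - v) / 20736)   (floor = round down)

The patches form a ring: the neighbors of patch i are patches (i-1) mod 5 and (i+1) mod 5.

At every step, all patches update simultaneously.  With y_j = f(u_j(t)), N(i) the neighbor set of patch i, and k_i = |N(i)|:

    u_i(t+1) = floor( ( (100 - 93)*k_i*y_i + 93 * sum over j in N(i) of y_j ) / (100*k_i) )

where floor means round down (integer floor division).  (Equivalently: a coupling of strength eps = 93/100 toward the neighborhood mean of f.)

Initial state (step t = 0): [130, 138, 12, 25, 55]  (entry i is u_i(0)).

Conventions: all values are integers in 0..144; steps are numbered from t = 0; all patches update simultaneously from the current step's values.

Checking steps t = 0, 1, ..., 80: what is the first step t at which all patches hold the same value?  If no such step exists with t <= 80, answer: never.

Simulating step by step:
t=0: [130, 138, 12, 25, 55]  (not all equal)
t=1: [43, 25, 29, 50, 40]  (not all equal)
t=2: [57, 59, 59, 60, 70]  (not all equal)
t=3: [80, 78, 79, 80, 78]  (not all equal)
t=4: [81, 81, 81, 81, 81]  (all equal)

Answer: 4
Key observation: Synchronization is absorbing here: once all patches are equal they stay equal, and step 4 is the first all-equal step.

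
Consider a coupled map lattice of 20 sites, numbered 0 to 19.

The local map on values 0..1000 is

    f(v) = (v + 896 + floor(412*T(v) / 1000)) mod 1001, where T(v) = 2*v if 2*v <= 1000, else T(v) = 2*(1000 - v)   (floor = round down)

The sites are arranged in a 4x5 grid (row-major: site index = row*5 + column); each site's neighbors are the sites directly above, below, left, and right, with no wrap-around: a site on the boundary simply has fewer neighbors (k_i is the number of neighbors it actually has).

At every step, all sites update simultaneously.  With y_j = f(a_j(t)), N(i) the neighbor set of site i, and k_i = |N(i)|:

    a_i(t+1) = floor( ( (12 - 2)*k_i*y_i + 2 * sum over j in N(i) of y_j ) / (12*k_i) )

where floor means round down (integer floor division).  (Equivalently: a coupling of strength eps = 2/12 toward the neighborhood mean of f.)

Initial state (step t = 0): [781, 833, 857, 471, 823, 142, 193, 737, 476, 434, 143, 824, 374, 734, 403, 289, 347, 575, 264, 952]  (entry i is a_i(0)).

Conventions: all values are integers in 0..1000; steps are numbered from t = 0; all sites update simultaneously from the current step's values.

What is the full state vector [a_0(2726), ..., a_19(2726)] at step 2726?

Answer: [872, 872, 872, 872, 872, 872, 872, 872, 872, 872, 872, 872, 872, 872, 872, 872, 872, 872, 872, 872]
Key observation: The state at step 7, [872, 872, 872, 872, 872, 872, 872, 872, 872, 872, 872, 872, 872, 872, 872, 872, 872, 872, 872, 872], reappears at step 8: the system is in a cycle of period 1 from step 7 on.  Therefore the state at step 2726 equals the state at step 7 + ((2726 - 7) mod 1) = 7, which is [872, 872, 872, 872, 872, 872, 872, 872, 872, 872, 872, 872, 872, 872, 872, 872, 872, 872, 872, 872].

Derivation:
t=0: [781, 833, 857, 471, 823, 142, 193, 737, 476, 434, 143, 824, 374, 734, 403, 289, 347, 575, 264, 952]
t=1: [798, 830, 861, 766, 839, 198, 319, 809, 766, 697, 209, 782, 621, 804, 659, 408, 556, 765, 455, 822]
t=2: [809, 843, 868, 854, 862, 302, 514, 843, 853, 842, 327, 813, 832, 851, 837, 623, 810, 842, 746, 849]
t=3: [826, 863, 870, 869, 869, 490, 800, 864, 868, 867, 527, 844, 865, 867, 866, 802, 859, 865, 852, 866]
t=4: [858, 869, 871, 871, 871, 797, 857, 870, 871, 871, 815, 864, 870, 870, 871, 856, 869, 870, 868, 870]
t=5: [869, 870, 871, 872, 872, 860, 868, 871, 872, 872, 862, 870, 871, 871, 872, 868, 870, 871, 871, 871]
t=6: [871, 871, 872, 872, 872, 870, 871, 871, 872, 872, 870, 871, 872, 872, 872, 871, 871, 872, 872, 872]
t=7: [872, 872, 872, 872, 872, 872, 872, 872, 872, 872, 872, 872, 872, 872, 872, 872, 872, 872, 872, 872]
t=8: [872, 872, 872, 872, 872, 872, 872, 872, 872, 872, 872, 872, 872, 872, 872, 872, 872, 872, 872, 872]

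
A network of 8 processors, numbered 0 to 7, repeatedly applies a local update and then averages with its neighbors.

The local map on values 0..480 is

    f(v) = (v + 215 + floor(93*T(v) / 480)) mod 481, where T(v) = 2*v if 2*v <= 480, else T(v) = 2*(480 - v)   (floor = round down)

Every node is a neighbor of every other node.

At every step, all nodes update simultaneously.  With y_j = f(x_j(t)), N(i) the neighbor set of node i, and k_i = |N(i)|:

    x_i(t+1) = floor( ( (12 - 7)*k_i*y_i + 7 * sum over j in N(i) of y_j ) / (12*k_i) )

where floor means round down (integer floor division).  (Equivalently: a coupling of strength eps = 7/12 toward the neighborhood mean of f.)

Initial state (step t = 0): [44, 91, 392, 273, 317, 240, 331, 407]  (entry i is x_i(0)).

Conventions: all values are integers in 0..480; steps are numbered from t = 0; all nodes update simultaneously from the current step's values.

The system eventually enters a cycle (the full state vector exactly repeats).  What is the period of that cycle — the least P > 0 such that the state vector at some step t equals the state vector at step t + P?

Answer: 24
Key observation: The state at step 9, [201, 201, 201, 201, 201, 201, 201, 201], reappears at step 33 — and no state repeats earlier — so the cycle the system enters has period 24.

Derivation:
t=0: [44, 91, 392, 273, 317, 240, 331, 407]
t=1: [203, 225, 164, 140, 149, 133, 152, 167]
t=2: [221, 232, 364, 353, 357, 349, 358, 365]
t=3: [90, 95, 124, 122, 123, 121, 123, 124]
t=4: [362, 364, 378, 377, 377, 376, 377, 378]
t=5: [145, 146, 149, 148, 148, 148, 148, 149]
t=6: [418, 418, 419, 419, 419, 419, 419, 419]
t=7: [176, 176, 176, 176, 176, 176, 176, 176]
t=8: [459, 459, 459, 459, 459, 459, 459, 459]
t=9: [201, 201, 201, 201, 201, 201, 201, 201]
t=10: [12, 12, 12, 12, 12, 12, 12, 12]
t=11: [231, 231, 231, 231, 231, 231, 231, 231]
t=12: [54, 54, 54, 54, 54, 54, 54, 54]
t=13: [289, 289, 289, 289, 289, 289, 289, 289]
t=14: [97, 97, 97, 97, 97, 97, 97, 97]
t=15: [349, 349, 349, 349, 349, 349, 349, 349]
t=16: [133, 133, 133, 133, 133, 133, 133, 133]
t=17: [399, 399, 399, 399, 399, 399, 399, 399]
t=18: [164, 164, 164, 164, 164, 164, 164, 164]
t=19: [442, 442, 442, 442, 442, 442, 442, 442]
t=20: [190, 190, 190, 190, 190, 190, 190, 190]
t=21: [478, 478, 478, 478, 478, 478, 478, 478]
t=22: [212, 212, 212, 212, 212, 212, 212, 212]
t=23: [28, 28, 28, 28, 28, 28, 28, 28]
t=24: [253, 253, 253, 253, 253, 253, 253, 253]
t=25: [74, 74, 74, 74, 74, 74, 74, 74]
t=26: [317, 317, 317, 317, 317, 317, 317, 317]
t=27: [114, 114, 114, 114, 114, 114, 114, 114]
t=28: [373, 373, 373, 373, 373, 373, 373, 373]
t=29: [148, 148, 148, 148, 148, 148, 148, 148]
t=30: [420, 420, 420, 420, 420, 420, 420, 420]
t=31: [177, 177, 177, 177, 177, 177, 177, 177]
t=32: [460, 460, 460, 460, 460, 460, 460, 460]
t=33: [201, 201, 201, 201, 201, 201, 201, 201]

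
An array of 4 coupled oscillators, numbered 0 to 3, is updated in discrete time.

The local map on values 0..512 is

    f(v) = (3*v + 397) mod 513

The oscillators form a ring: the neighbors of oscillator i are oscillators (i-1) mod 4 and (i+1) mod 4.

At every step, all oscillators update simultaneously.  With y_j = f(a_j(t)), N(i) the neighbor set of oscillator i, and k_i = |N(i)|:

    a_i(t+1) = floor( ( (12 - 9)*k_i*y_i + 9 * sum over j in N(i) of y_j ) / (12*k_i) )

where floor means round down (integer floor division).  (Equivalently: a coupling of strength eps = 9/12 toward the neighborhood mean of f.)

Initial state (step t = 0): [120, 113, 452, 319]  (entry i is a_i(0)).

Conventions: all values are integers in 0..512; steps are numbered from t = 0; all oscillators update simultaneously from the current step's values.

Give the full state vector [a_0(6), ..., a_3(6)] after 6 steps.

Answer: [201, 121, 200, 126]

Derivation:
t=0: [120, 113, 452, 319]
t=1: [267, 227, 260, 253]
t=2: [111, 134, 106, 153]
t=3: [290, 228, 286, 242]
t=4: [117, 190, 114, 200]
t=5: [410, 286, 408, 293]
t=6: [201, 121, 200, 126]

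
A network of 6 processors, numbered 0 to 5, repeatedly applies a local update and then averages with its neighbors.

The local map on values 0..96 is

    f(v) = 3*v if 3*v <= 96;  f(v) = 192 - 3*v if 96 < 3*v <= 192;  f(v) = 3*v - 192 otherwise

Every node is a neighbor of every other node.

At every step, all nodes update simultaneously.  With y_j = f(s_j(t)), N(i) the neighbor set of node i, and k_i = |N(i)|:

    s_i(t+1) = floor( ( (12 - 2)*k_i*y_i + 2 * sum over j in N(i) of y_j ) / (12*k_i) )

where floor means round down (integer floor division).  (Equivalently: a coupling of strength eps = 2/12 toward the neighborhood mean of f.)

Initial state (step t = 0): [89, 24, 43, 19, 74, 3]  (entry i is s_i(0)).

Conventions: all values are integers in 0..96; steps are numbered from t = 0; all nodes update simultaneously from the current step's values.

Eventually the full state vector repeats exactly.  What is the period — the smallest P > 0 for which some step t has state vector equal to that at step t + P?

Simulating step by step:
t=0: [89, 24, 43, 19, 74, 3]
t=1: [70, 67, 60, 55, 34, 17]
t=2: [21, 14, 16, 28, 78, 47]
t=3: [61, 44, 49, 78, 44, 51]
t=4: [15, 56, 44, 42, 56, 39]
t=5: [45, 29, 57, 62, 29, 69]
t=6: [54, 78, 25, 13, 78, 21]
t=7: [33, 43, 69, 40, 43, 60]
t=8: [85, 61, 22, 68, 61, 20]
t=9: [57, 14, 60, 16, 14, 55]
t=10: [23, 40, 16, 44, 40, 28]
t=11: [68, 71, 51, 61, 71, 80]
t=12: [14, 21, 36, 12, 21, 43]
t=13: [45, 62, 78, 40, 62, 62]
t=14: [51, 11, 39, 63, 11, 11]
t=15: [38, 33, 67, 9, 33, 33]
t=16: [75, 87, 20, 34, 87, 87]
t=17: [39, 68, 61, 85, 68, 68]
t=18: [66, 15, 13, 56, 15, 15]
t=19: [11, 42, 38, 26, 42, 42]
t=20: [39, 65, 75, 75, 65, 65]
t=21: [65, 7, 31, 31, 7, 7]
t=22: [10, 25, 82, 82, 25, 25]
t=23: [36, 72, 55, 55, 72, 72]
t=24: [74, 26, 28, 28, 26, 26]
t=25: [38, 76, 81, 81, 76, 76]
t=26: [72, 38, 50, 50, 38, 38]
t=27: [30, 73, 45, 45, 73, 73]
t=28: [81, 31, 55, 55, 31, 31]
t=29: [53, 87, 34, 34, 87, 87]
t=30: [40, 69, 86, 86, 69, 69]
t=31: [65, 20, 61, 61, 20, 20]
t=32: [9, 54, 13, 13, 54, 54]
t=33: [28, 30, 37, 37, 30, 30]
t=34: [84, 89, 82, 82, 89, 89]
t=35: [61, 73, 56, 56, 73, 73]
t=36: [11, 26, 23, 23, 26, 26]
t=37: [39, 75, 68, 68, 75, 75]
t=38: [66, 33, 16, 16, 33, 33]
t=39: [17, 87, 51, 51, 87, 87]
t=40: [52, 66, 42, 42, 66, 66]
t=41: [35, 11, 59, 59, 11, 11]
t=42: [76, 33, 19, 19, 33, 33]
t=43: [43, 88, 59, 59, 88, 88]
t=44: [60, 67, 22, 22, 67, 67]
t=45: [15, 12, 58, 58, 12, 12]
t=46: [42, 35, 20, 20, 35, 35]
t=47: [67, 84, 62, 62, 84, 84]
t=48: [13, 54, 11, 11, 54, 54]
t=49: [37, 30, 32, 32, 30, 30]
t=50: [82, 90, 94, 94, 90, 90]
t=51: [58, 78, 87, 87, 78, 78]
t=52: [23, 43, 64, 64, 43, 43]
t=53: [63, 59, 8, 8, 59, 59]
t=54: [5, 15, 22, 22, 15, 15]
t=55: [21, 45, 62, 62, 45, 45]
t=56: [58, 53, 13, 13, 53, 53]
t=57: [20, 32, 37, 37, 32, 32]
t=58: [65, 93, 81, 81, 93, 93]
t=59: [14, 81, 53, 53, 81, 81]
t=60: [42, 49, 35, 35, 49, 49]
t=61: [65, 48, 82, 82, 48, 48]
t=62: [10, 46, 51, 51, 46, 46]
t=63: [33, 52, 40, 40, 52, 52]
t=64: [85, 40, 69, 69, 40, 40]
t=65: [60, 67, 22, 22, 67, 67]

Answer: 21
Key observation: The state at step 44, [60, 67, 22, 22, 67, 67], reappears at step 65 — and no state repeats earlier — so the cycle the system enters has period 21.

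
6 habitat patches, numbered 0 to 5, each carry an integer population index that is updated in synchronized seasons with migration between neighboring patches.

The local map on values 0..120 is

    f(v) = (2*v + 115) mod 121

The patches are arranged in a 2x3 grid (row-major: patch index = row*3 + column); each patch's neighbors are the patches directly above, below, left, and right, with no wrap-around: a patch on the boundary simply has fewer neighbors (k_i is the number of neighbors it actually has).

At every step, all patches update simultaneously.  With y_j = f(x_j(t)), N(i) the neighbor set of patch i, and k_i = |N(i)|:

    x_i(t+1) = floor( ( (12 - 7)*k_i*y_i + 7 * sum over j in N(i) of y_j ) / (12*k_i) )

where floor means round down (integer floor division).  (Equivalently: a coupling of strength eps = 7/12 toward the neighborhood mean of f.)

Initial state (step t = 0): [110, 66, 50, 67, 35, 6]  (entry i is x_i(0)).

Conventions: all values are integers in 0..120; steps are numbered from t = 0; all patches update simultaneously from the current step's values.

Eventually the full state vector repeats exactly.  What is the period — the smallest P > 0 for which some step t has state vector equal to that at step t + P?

Simulating step by step:
t=0: [110, 66, 50, 67, 35, 6]
t=1: [42, 50, 42, 48, 30, 48]
t=2: [86, 80, 86, 76, 75, 76]
t=3: [35, 35, 35, 30, 25, 30]
t=4: [61, 60, 61, 54, 51, 54]
t=5: [111, 111, 111, 104, 101, 104]
t=6: [90, 91, 90, 83, 81, 83]
t=7: [49, 50, 49, 41, 40, 41]
t=8: [87, 89, 87, 80, 78, 80]
t=9: [44, 45, 44, 35, 34, 35]
t=10: [77, 78, 77, 68, 67, 68]
t=11: [22, 23, 22, 13, 12, 13]
t=12: [33, 34, 33, 24, 23, 24]
t=13: [55, 56, 55, 46, 45, 46]
t=14: [99, 100, 99, 90, 89, 90]
t=15: [66, 67, 66, 57, 56, 57]
t=16: [35, 25, 35, 77, 87, 77]
t=17: [47, 52, 47, 43, 38, 43]
t=18: [88, 88, 88, 79, 79, 79]
t=19: [43, 45, 43, 36, 34, 36]
t=20: [77, 78, 77, 68, 67, 68]

Answer: 10
Key observation: The state at step 10, [77, 78, 77, 68, 67, 68], reappears at step 20 — and no state repeats earlier — so the cycle the system enters has period 10.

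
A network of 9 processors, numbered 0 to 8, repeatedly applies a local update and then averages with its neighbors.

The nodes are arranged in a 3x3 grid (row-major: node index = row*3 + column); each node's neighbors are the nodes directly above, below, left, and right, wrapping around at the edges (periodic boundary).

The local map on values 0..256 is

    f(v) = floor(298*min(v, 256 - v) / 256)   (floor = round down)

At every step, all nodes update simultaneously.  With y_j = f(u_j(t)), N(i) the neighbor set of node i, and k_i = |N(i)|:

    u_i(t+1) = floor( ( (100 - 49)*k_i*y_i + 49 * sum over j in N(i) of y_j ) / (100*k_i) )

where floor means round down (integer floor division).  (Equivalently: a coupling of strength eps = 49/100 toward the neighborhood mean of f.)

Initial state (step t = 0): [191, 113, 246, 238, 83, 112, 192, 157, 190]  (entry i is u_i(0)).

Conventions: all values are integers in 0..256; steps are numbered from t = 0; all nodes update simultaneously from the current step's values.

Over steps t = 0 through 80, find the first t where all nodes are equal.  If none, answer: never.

Simulating step by step:
t=0: [191, 113, 246, 238, 83, 112, 192, 157, 190]  (not all equal)
t=1: [67, 103, 56, 56, 97, 91, 72, 104, 79]  (not all equal)
t=2: [79, 106, 81, 79, 107, 94, 85, 111, 92]  (not all equal)
t=3: [96, 116, 100, 98, 118, 106, 101, 121, 107]  (not all equal)
t=4: [115, 130, 119, 117, 132, 122, 119, 134, 124]  (not all equal)
t=5: [136, 142, 139, 137, 142, 141, 138, 142, 142]  (not all equal)
t=6: [137, 133, 135, 136, 132, 133, 136, 132, 133]  (not all equal)
t=7: [139, 142, 140, 139, 143, 142, 139, 143, 142]  (not all equal)
t=8: [135, 132, 134, 134, 131, 132, 134, 131, 132]  (not all equal)
t=9: [141, 143, 142, 142, 144, 143, 142, 144, 143]  (not all equal)
t=10: [132, 131, 131, 131, 130, 131, 131, 130, 131]  (not all equal)
t=11: [144, 145, 144, 145, 145, 145, 145, 145, 145]  (not all equal)
t=12: [129, 129, 129, 129, 129, 129, 129, 129, 129]  (all equal)

Answer: 12
Key observation: Synchronization is absorbing here: once all nodes are equal they stay equal, and step 12 is the first all-equal step.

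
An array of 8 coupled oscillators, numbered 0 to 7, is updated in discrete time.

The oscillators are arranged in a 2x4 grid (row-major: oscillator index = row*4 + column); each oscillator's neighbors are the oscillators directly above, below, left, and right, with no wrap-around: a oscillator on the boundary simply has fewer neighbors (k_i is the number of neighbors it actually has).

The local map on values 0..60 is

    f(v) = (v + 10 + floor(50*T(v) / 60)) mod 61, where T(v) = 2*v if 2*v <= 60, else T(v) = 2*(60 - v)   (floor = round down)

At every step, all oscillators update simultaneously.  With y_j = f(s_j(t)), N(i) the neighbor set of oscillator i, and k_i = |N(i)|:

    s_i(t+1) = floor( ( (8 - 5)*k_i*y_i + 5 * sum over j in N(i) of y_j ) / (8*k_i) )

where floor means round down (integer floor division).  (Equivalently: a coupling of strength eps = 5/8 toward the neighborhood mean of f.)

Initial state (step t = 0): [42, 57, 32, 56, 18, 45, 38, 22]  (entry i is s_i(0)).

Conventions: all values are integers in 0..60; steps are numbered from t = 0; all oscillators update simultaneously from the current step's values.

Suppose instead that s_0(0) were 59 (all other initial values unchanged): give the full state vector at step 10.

Answer: [48, 47, 48, 50, 47, 45, 47, 49]
Key observation: This trace re-runs the system from the modified initial state.

Derivation:
t=0: [59, 57, 32, 56, 18, 45, 38, 22]
t=1: [24, 15, 19, 14, 30, 26, 19, 13]
t=2: [29, 37, 55, 50, 20, 35, 47, 49]
t=3: [17, 22, 16, 14, 16, 18, 17, 16]
t=4: [39, 37, 42, 50, 54, 45, 54, 51]
t=5: [20, 22, 18, 16, 18, 17, 16, 14]
t=6: [21, 26, 44, 52, 39, 45, 52, 50]
t=7: [14, 15, 16, 15, 16, 18, 16, 14]
t=8: [49, 51, 51, 49, 52, 53, 52, 49]
t=9: [15, 14, 15, 15, 14, 13, 14, 15]
t=10: [48, 47, 48, 50, 47, 45, 47, 49]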